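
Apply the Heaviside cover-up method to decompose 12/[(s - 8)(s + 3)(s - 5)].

Cover (s - 8), s=8: A = 12/[(8 + 3)(8 - 5)] = 4/11. Cover (s + 3), s=-3: B = 12/[(-3 - 8)(-3 - 5)] = 3/22. Cover (s - 5), s=5: C = 12/[(5 - 8)(5 + 3)] = -1/2.
Result: (4/11)/(s - 8) + (3/22)/(s + 3) - (1/2)/(s - 5)


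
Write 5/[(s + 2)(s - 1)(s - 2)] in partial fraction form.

Using cover-up method: α = 5/12, β = -5/3, γ = 5/4
Result: (5/12)/(s + 2) - (5/3)/(s - 1) + (5/4)/(s - 2)


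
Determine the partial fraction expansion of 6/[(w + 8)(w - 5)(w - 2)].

Using cover-up method: A = 3/65, B = 2/13, C = -1/5
Result: (3/65)/(w + 8) + (2/13)/(w - 5) - (1/5)/(w - 2)


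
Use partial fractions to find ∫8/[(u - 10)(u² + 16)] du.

Cover-up at u=10: A = 8/(10²+16) = 2/29. Coeff matching: B = -2/29, C = -20/29. Decomposition: (2/29)/(u - 10) - ((2/29)u + 20/29)/(u² + 16). Integrate: linear → ln, quadratic → (1/2)ln + arctan: (2/29) ln|(u - 10)| - (1/29) ln(u² + 16) - (5/29) arctan(u/4) + C


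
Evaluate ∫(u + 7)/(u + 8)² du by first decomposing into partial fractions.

Decompose: A = 1, B = 1·(-8) + 7 = -1, so (u + 7)/(u + 8)² = 1/(u + 8) - 1/(u + 8)². Integrate: ∫ A/(u + 8) du = ln|(u + 8)|; ∫ B/(u + 8)² du = 1/(u + 8). Sum: ln|(u + 8)| + 1/(u + 8) + C


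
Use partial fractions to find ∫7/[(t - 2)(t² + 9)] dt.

Cover-up at t=2: α = 7/(2²+9) = 7/13. Coeff matching: β = -7/13, γ = -14/13. Decomposition: (7/13)/(t - 2) - ((7/13)t + 14/13)/(t² + 9). Integrate: linear → ln, quadratic → (1/2)ln + arctan: (7/13) ln|(t - 2)| - (7/26) ln(t² + 9) - (14/39) arctan(t/3) + C


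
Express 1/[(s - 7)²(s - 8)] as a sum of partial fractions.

Cover-up at s=8: R = 1/(8 - 7)² = 1. Cover-up at s=7: Q = 1/(7 - 8) = -1. Comparing s² coeff: P = -R = -1
Result: -1/(s - 7) - 1/(s - 7)² + 1/(s - 8)


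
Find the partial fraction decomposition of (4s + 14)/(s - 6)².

(4s + 14) = α(s - 6) + β. At s = 6: β = 4·6 + 14 = 38. Coeff of s: α = 4
Result: 4/(s - 6) + 38/(s - 6)²


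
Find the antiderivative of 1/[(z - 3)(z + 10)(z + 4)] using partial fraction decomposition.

Cover-up: α = 1/91, β = 1/78, γ = -1/42. Decomposition: (1/91)/(z - 3) + (1/78)/(z + 10) - (1/42)/(z + 4). Integrate each term: (1/91) ln|(z - 3)| + (1/78) ln|(z + 10)| - (1/42) ln|(z + 4)| + C


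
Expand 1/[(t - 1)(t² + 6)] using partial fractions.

Cover-up at t = 1: P = 1/(1² + 6) = 1/7. Then Q = -P = -1/7, R = -P·(0 + 1) = -1/7
Result: (1/7)/(t - 1) - ((1/7)t + 1/7)/(t² + 6)


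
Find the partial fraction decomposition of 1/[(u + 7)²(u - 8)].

Cover-up at u=8: γ = 1/(8 + 7)² = 1/225. Cover-up at u=-7: β = 1/(-7 - 8) = -1/15. Comparing u² coeff: α = -γ = -1/225
Result: (-1/225)/(u + 7) - (1/15)/(u + 7)² + (1/225)/(u - 8)


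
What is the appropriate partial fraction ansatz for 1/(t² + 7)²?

Repeated quadratic factor: (Pt + Q)/(t² + 7) + (Rt + S)/(t² + 7)²


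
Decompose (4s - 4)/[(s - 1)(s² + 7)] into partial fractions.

At s=1: α = (4·1 - 4)/(1² + 7) = 0. β = -α = 0, γ = 4 - 1·α = 4
Result: (4)/(s² + 7)


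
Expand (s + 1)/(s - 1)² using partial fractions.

(s + 1) = α(s - 1) + β. At s = 1: β = 1·1 + 1 = 2. Coeff of s: α = 1
Result: 1/(s - 1) + 2/(s - 1)²


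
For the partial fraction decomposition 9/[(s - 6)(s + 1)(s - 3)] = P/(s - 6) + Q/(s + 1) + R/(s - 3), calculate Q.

Cover-up at s = -1: Q = 9/[(-1 - 6)(-1 - 3)] = 9/[(-7)(-4)] = 9/28


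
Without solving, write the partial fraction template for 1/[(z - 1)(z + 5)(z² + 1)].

Two linear + quadratic: α/(z - 1) + β/(z + 5) + (γz + δ)/(z² + 1)


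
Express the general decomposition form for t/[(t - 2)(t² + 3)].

Linear + irreducible quadratic: P/(t - 2) + (Qt + R)/(t² + 3)


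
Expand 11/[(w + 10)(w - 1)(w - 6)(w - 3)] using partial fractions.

Using Heaviside cover-up: (-1/208)/(w + 10) + (1/10)/(w - 1) + (11/240)/(w - 6) - (11/78)/(w - 3)


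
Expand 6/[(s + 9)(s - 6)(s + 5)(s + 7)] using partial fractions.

Using Heaviside cover-up: (-1/20)/(s + 9) + (2/715)/(s - 6) - (3/44)/(s + 5) + (3/26)/(s + 7)


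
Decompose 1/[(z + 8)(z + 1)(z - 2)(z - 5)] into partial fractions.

Using Heaviside cover-up: (-1/910)/(z + 8) + (1/126)/(z + 1) - (1/90)/(z - 2) + (1/234)/(z - 5)


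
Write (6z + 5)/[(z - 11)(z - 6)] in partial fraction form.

At z=11: A = (6·11 + 5)/(11 - 6) = 71/5. At z=6: B = (6·6 + 5)/(6 - 11) = -41/5
Result: (71/5)/(z - 11) - (41/5)/(z - 6)


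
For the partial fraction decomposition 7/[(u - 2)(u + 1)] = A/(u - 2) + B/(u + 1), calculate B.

Cover-up at u = -1: B = 7/(-1 - 2) = -7/3


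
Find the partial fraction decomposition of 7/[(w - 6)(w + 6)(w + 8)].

Using cover-up method: P = 1/24, Q = -7/24, R = 1/4
Result: (1/24)/(w - 6) - (7/24)/(w + 6) + (1/4)/(w + 8)


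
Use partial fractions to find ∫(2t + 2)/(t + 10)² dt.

Decompose: A = 2, B = 2·(-10) + 2 = -18, so (2t + 2)/(t + 10)² = 2/(t + 10) - 18/(t + 10)². Integrate: ∫ A/(t + 10) dt = 2 ln|(t + 10)|; ∫ B/(t + 10)² dt = 18/(t + 10). Sum: 2 ln|(t + 10)| + 18/(t + 10) + C


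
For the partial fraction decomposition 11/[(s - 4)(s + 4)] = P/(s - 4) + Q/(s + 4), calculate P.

Cover-up at s = 4: P = 11/(4 + 4) = 11/8


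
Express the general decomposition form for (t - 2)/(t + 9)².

Repeated linear factor: α/(t + 9) + β/(t + 9)²


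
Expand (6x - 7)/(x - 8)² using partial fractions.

(6x - 7) = P(x - 8) + Q. At x = 8: Q = 6·8 - 7 = 41. Coeff of x: P = 6
Result: 6/(x - 8) + 41/(x - 8)²


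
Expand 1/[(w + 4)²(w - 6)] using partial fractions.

Cover-up at w=6: C = 1/(6 + 4)² = 1/100. Cover-up at w=-4: B = 1/(-4 - 6) = -1/10. Comparing w² coeff: A = -C = -1/100
Result: (-1/100)/(w + 4) - (1/10)/(w + 4)² + (1/100)/(w - 6)


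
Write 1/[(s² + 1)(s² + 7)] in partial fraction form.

Coefficient matching gives P = R = 0, Q = 1/(7-1) = 1/6, S = -Q = -1/6
Result: (1/6)/(s² + 1) - (1/6)/(s² + 7)


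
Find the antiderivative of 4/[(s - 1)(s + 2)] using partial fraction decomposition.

Decompose: 4/[(s - 1)(s + 2)] = (4/3)/(s - 1) - (4/3)/(s + 2). Integrate each term: (4/3) ln|(s - 1)| - (4/3) ln|(s + 2)| + C


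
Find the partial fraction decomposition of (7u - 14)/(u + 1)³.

(7u - 14) = α(u + 1)² + β(u + 1) + γ. At u = -1: γ = 7·(-1) - 14 = -21. Coefficients: α = 0, β = 7
Result: 7/(u + 1)² - 21/(u + 1)³


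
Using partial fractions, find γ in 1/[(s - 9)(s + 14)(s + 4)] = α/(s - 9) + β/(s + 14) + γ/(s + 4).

Cover-up at s = -4: γ = 1/[(-4 - 9)(-4 + 14)] = 1/[(-13)(10)] = -1/130


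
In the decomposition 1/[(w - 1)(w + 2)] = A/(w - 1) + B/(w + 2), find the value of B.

Cover-up at w = -2: B = 1/(-2 - 1) = -1/3


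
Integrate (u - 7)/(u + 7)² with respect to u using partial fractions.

Decompose: A = 1, B = 1·(-7) - 7 = -14, so (u - 7)/(u + 7)² = 1/(u + 7) - 14/(u + 7)². Integrate: ∫ A/(u + 7) du = ln|(u + 7)|; ∫ B/(u + 7)² du = 14/(u + 7). Sum: ln|(u + 7)| + 14/(u + 7) + C


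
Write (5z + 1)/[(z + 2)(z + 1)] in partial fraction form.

At z=-2: P = (5·(-2) + 1)/(-2 + 1) = 9. At z=-1: Q = (5·(-1) + 1)/(-1 + 2) = -4
Result: 9/(z + 2) - 4/(z + 1)


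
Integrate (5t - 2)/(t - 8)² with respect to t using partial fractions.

Decompose: α = 5, β = 5·8 - 2 = 38, so (5t - 2)/(t - 8)² = 5/(t - 8) + 38/(t - 8)². Integrate: ∫ α/(t - 8) dt = 5 ln|(t - 8)|; ∫ β/(t - 8)² dt = -38/(t - 8). Sum: 5 ln|(t - 8)| - 38/(t - 8) + C


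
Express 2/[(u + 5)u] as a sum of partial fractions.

2/(u + 5)u = α/(u + 5) + β/u. α = 2/(-5 - 0) = -2/5, β = 2/(0 + 5) = 2/5
Result: (-2/5)/(u + 5) + (2/5)/u


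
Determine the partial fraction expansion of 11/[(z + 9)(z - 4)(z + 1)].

Using cover-up method: P = 11/104, Q = 11/65, R = -11/40
Result: (11/104)/(z + 9) + (11/65)/(z - 4) - (11/40)/(z + 1)


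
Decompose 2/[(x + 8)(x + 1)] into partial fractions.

2/(x + 8)(x + 1) = α/(x + 8) + β/(x + 1). α = 2/(-8 + 1) = -2/7, β = 2/(-1 + 8) = 2/7
Result: (-2/7)/(x + 8) + (2/7)/(x + 1)


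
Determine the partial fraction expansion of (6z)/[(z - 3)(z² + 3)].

At z=3: A = (6·3 + 0)/(3² + 3) = 3/2. B = -A = -3/2, C = 6 - 3·A = 3/2
Result: (3/2)/(z - 3) - ((3/2)z - 3/2)/(z² + 3)


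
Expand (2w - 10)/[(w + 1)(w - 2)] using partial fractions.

At w=-1: A = (2·(-1) - 10)/(-1 - 2) = 4. At w=2: B = (2·2 - 10)/(2 + 1) = -2
Result: 4/(w + 1) - 2/(w - 2)


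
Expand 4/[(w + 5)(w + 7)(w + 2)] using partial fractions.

Using cover-up method: A = -2/3, B = 2/5, C = 4/15
Result: (-2/3)/(w + 5) + (2/5)/(w + 7) + (4/15)/(w + 2)


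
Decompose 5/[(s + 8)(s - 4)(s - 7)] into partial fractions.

Using cover-up method: P = 1/36, Q = -5/36, R = 1/9
Result: (1/36)/(s + 8) - (5/36)/(s - 4) + (1/9)/(s - 7)


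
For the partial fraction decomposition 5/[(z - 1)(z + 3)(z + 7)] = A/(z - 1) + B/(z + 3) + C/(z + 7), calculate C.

Cover-up at z = -7: C = 5/[(-7 - 1)(-7 + 3)] = 5/[(-8)(-4)] = 5/32


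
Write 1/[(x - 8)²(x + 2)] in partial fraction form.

Cover-up at x=-2: γ = 1/(-2 - 8)² = 1/100. Cover-up at x=8: β = 1/(8 + 2) = 1/10. Comparing x² coeff: α = -γ = -1/100
Result: (-1/100)/(x - 8) + (1/10)/(x - 8)² + (1/100)/(x + 2)


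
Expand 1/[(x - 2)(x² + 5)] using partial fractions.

Cover-up at x = 2: α = 1/(2² + 5) = 1/9. Then β = -α = -1/9, γ = -α·(0 + 2) = -2/9
Result: (1/9)/(x - 2) - ((1/9)x + 2/9)/(x² + 5)


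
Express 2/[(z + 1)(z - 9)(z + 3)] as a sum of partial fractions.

Using cover-up method: α = -1/10, β = 1/60, γ = 1/12
Result: (-1/10)/(z + 1) + (1/60)/(z - 9) + (1/12)/(z + 3)


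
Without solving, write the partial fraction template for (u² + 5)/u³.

Repeated linear factor (power 3): α/u + β/u² + γ/u³


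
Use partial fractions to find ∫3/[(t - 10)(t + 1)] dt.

Decompose: 3/[(t - 10)(t + 1)] = (3/11)/(t - 10) - (3/11)/(t + 1). Integrate each term: (3/11) ln|(t - 10)| - (3/11) ln|(t + 1)| + C


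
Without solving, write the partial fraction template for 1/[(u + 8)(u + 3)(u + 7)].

Three distinct linear factors: A/(u + 8) + B/(u + 3) + C/(u + 7)


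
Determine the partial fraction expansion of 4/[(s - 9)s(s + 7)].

Using cover-up method: A = 1/36, B = -4/63, C = 1/28
Result: (1/36)/(s - 9) - (4/63)/s + (1/28)/(s + 7)


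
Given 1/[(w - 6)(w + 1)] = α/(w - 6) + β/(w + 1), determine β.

Cover-up at w = -1: β = 1/(-1 - 6) = -1/7


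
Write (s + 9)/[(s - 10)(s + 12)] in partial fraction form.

At s=10: P = (1·10 + 9)/(10 + 12) = 19/22. At s=-12: Q = (1·(-12) + 9)/(-12 - 10) = 3/22
Result: (19/22)/(s - 10) + (3/22)/(s + 12)


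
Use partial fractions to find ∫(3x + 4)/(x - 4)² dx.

Decompose: α = 3, β = 3·4 + 4 = 16, so (3x + 4)/(x - 4)² = 3/(x - 4) + 16/(x - 4)². Integrate: ∫ α/(x - 4) dx = 3 ln|(x - 4)|; ∫ β/(x - 4)² dx = -16/(x - 4). Sum: 3 ln|(x - 4)| - 16/(x - 4) + C


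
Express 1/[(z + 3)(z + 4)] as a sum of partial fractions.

1/(z + 3)(z + 4) = A/(z + 3) + B/(z + 4). A = 1/(-3 + 4) = 1, B = 1/(-4 + 3) = -1
Result: 1/(z + 3) - 1/(z + 4)


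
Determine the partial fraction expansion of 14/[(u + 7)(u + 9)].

14/(u + 7)(u + 9) = A/(u + 7) + B/(u + 9). A = 14/(-7 + 9) = 7, B = 14/(-9 + 7) = -7
Result: 7/(u + 7) - 7/(u + 9)


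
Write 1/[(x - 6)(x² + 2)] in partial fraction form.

Cover-up at x = 6: A = 1/(6² + 2) = 1/38. Then B = -A = -1/38, C = -A·(0 + 6) = -3/19
Result: (1/38)/(x - 6) - ((1/38)x + 3/19)/(x² + 2)


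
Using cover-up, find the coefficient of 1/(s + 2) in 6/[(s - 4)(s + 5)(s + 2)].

Cover (s + 2), set s=-2: 6/[(-2 - 4)(-2 + 5)] = -1/3


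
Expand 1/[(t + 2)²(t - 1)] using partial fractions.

Cover-up at t=1: R = 1/(1 + 2)² = 1/9. Cover-up at t=-2: Q = 1/(-2 - 1) = -1/3. Comparing t² coeff: P = -R = -1/9
Result: (-1/9)/(t + 2) - (1/3)/(t + 2)² + (1/9)/(t - 1)


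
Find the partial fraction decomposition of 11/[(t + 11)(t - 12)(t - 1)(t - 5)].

Using Heaviside cover-up: (-11/4416)/(t + 11) + (1/161)/(t - 12) + (1/48)/(t - 1) - (11/448)/(t - 5)


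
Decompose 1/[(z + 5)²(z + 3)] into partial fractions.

Cover-up at z=-3: γ = 1/(-3 + 5)² = 1/4. Cover-up at z=-5: β = 1/(-5 + 3) = -1/2. Comparing z² coeff: α = -γ = -1/4
Result: (-1/4)/(z + 5) - (1/2)/(z + 5)² + (1/4)/(z + 3)


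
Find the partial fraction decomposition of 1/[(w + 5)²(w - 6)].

Cover-up at w=6: R = 1/(6 + 5)² = 1/121. Cover-up at w=-5: Q = 1/(-5 - 6) = -1/11. Comparing w² coeff: P = -R = -1/121
Result: (-1/121)/(w + 5) - (1/11)/(w + 5)² + (1/121)/(w - 6)


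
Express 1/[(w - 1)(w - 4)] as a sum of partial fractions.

1/(w - 1)(w - 4) = A/(w - 1) + B/(w - 4). A = 1/(1 - 4) = -1/3, B = 1/(4 - 1) = 1/3
Result: (-1/3)/(w - 1) + (1/3)/(w - 4)


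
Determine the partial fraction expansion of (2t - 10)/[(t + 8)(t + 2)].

At t=-8: α = (2·(-8) - 10)/(-8 + 2) = 13/3. At t=-2: β = (2·(-2) - 10)/(-2 + 8) = -7/3
Result: (13/3)/(t + 8) - (7/3)/(t + 2)


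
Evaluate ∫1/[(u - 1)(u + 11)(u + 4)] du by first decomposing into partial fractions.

Cover-up: P = 1/60, Q = 1/84, R = -1/35. Decomposition: (1/60)/(u - 1) + (1/84)/(u + 11) - (1/35)/(u + 4). Integrate each term: (1/60) ln|(u - 1)| + (1/84) ln|(u + 11)| - (1/35) ln|(u + 4)| + C


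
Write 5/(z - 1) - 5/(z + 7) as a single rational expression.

Common denominator (z - 1)(z + 7). Numerator: 5(z + 7) - 5(z - 1) = (5z + 35) - (5z - 5) = 40
Result: (40)/[(z - 1)(z + 7)]


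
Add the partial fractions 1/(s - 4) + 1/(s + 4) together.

Common denominator (s - 4)(s + 4). Numerator: 1(s + 4) + 1(s - 4) = (s + 4) + (s - 4) = 2s
Result: (2s)/[(s - 4)(s + 4)]


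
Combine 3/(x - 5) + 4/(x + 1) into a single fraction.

Common denominator (x - 5)(x + 1). Numerator: 3(x + 1) + 4(x - 5) = (3x + 3) + (4x - 20) = 7x - 17
Result: (7x - 17)/[(x - 5)(x + 1)]


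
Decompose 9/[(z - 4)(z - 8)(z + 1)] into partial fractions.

Using cover-up method: P = -9/20, Q = 1/4, R = 1/5
Result: (-9/20)/(z - 4) + (1/4)/(z - 8) + (1/5)/(z + 1)


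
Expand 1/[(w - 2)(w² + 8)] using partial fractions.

Cover-up at w = 2: P = 1/(2² + 8) = 1/12. Then Q = -P = -1/12, R = -P·(0 + 2) = -1/6
Result: (1/12)/(w - 2) - ((1/12)w + 1/6)/(w² + 8)


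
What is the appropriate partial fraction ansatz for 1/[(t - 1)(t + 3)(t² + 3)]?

Two linear + quadratic: A/(t - 1) + B/(t + 3) + (Ct + D)/(t² + 3)


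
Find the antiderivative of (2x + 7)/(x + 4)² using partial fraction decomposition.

Decompose: α = 2, β = 2·(-4) + 7 = -1, so (2x + 7)/(x + 4)² = 2/(x + 4) - 1/(x + 4)². Integrate: ∫ α/(x + 4) dx = 2 ln|(x + 4)|; ∫ β/(x + 4)² dx = 1/(x + 4). Sum: 2 ln|(x + 4)| + 1/(x + 4) + C


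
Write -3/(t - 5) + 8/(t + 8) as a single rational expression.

Common denominator (t - 5)(t + 8). Numerator: -3(t + 8) + 8(t - 5) = (-3t - 24) + (8t - 40) = 5t - 64
Result: (5t - 64)/[(t - 5)(t + 8)]


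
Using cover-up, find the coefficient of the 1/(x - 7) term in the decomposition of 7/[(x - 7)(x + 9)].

Cover (x - 7), set x=7: 7/((x + 9) at x=7) = 7/(16) = 7/16


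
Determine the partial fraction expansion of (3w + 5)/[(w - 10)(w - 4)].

At w=10: α = (3·10 + 5)/(10 - 4) = 35/6. At w=4: β = (3·4 + 5)/(4 - 10) = -17/6
Result: (35/6)/(w - 10) - (17/6)/(w - 4)


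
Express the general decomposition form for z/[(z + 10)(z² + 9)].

Linear + irreducible quadratic: A/(z + 10) + (Bz + C)/(z² + 9)


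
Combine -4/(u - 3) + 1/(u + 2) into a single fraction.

Common denominator (u - 3)(u + 2). Numerator: -4(u + 2) + 1(u - 3) = (-4u - 8) + (u - 3) = -3u - 11
Result: (-3u - 11)/[(u - 3)(u + 2)]


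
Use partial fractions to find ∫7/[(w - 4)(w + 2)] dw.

Decompose: 7/[(w - 4)(w + 2)] = (7/6)/(w - 4) - (7/6)/(w + 2). Integrate each term: (7/6) ln|(w - 4)| - (7/6) ln|(w + 2)| + C


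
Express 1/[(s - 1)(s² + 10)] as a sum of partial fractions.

Cover-up at s = 1: A = 1/(1² + 10) = 1/11. Then B = -A = -1/11, C = -A·(0 + 1) = -1/11
Result: (1/11)/(s - 1) - ((1/11)s + 1/11)/(s² + 10)


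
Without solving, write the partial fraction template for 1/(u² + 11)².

Repeated quadratic factor: (Au + B)/(u² + 11) + (Cu + D)/(u² + 11)²


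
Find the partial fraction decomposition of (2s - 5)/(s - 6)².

(2s - 5) = α(s - 6) + β. At s = 6: β = 2·6 - 5 = 7. Coeff of s: α = 2
Result: 2/(s - 6) + 7/(s - 6)²


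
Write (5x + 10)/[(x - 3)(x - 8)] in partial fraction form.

At x=3: P = (5·3 + 10)/(3 - 8) = -5. At x=8: Q = (5·8 + 10)/(8 - 3) = 10
Result: -5/(x - 3) + 10/(x - 8)


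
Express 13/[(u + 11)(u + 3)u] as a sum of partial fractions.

Using cover-up method: α = 13/88, β = -13/24, γ = 13/33
Result: (13/88)/(u + 11) - (13/24)/(u + 3) + (13/33)/u


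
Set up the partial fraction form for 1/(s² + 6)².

Repeated quadratic factor: (αs + β)/(s² + 6) + (γs + δ)/(s² + 6)²


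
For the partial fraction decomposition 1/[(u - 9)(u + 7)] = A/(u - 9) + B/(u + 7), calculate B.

Cover-up at u = -7: B = 1/(-7 - 9) = -1/16


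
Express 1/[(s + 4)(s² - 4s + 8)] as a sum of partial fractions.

Cover-up at s = -4: α = 1/((-4)² - 4·(-4) + 8) = 1/40. Then β = -α = -1/40, γ = -α·(-4 - 4) = 1/5
Result: (1/40)/(s + 4) - ((1/40)s - 1/5)/(s² - 4s + 8)


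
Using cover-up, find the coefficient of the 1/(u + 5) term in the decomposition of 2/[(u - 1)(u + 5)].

Cover (u + 5), set u=-5: 2/((u - 1) at u=-5) = 2/(-6) = -1/3


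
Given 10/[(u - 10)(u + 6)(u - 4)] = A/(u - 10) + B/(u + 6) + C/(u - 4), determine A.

Cover-up at u = 10: A = 10/[(10 + 6)(10 - 4)] = 10/[(16)(6)] = 10/96 = 5/48


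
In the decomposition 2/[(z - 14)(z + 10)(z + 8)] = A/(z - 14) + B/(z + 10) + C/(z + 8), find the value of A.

Cover-up at z = 14: A = 2/[(14 + 10)(14 + 8)] = 2/[(24)(22)] = 2/528 = 1/264


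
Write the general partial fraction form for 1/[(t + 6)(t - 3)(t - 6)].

Three distinct linear factors: α/(t + 6) + β/(t - 3) + γ/(t - 6)


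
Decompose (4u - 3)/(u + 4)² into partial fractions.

(4u - 3) = A(u + 4) + B. At u = -4: B = 4·(-4) - 3 = -19. Coeff of u: A = 4
Result: 4/(u + 4) - 19/(u + 4)²


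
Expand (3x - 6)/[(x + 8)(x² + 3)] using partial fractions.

At x=-8: α = (3·(-8) - 6)/((-8)² + 3) = -30/67. β = -α = 30/67, γ = 3 - (-8)·α = -39/67
Result: (-30/67)/(x + 8) + ((30/67)x - 39/67)/(x² + 3)


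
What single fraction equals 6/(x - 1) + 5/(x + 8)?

Common denominator (x - 1)(x + 8). Numerator: 6(x + 8) + 5(x - 1) = (6x + 48) + (5x - 5) = 11x + 43
Result: (11x + 43)/[(x - 1)(x + 8)]


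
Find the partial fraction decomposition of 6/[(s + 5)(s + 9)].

6/(s + 5)(s + 9) = A/(s + 5) + B/(s + 9). A = 6/(-5 + 9) = 3/2, B = 6/(-9 + 5) = -3/2
Result: (3/2)/(s + 5) - (3/2)/(s + 9)


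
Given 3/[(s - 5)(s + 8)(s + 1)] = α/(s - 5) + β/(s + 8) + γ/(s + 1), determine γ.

Cover-up at s = -1: γ = 3/[(-1 - 5)(-1 + 8)] = 3/[(-6)(7)] = -3/42 = -1/14


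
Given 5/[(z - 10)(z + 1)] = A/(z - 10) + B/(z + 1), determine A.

Cover-up at z = 10: A = 5/(10 + 1) = 5/11


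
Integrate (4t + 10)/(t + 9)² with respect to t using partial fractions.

Decompose: A = 4, B = 4·(-9) + 10 = -26, so (4t + 10)/(t + 9)² = 4/(t + 9) - 26/(t + 9)². Integrate: ∫ A/(t + 9) dt = 4 ln|(t + 9)|; ∫ B/(t + 9)² dt = 26/(t + 9). Sum: 4 ln|(t + 9)| + 26/(t + 9) + C


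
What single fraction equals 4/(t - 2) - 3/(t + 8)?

Common denominator (t - 2)(t + 8). Numerator: 4(t + 8) - 3(t - 2) = (4t + 32) - (3t - 6) = t + 38
Result: (t + 38)/[(t - 2)(t + 8)]


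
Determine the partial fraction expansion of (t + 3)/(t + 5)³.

(t + 3) = P(t + 5)² + Q(t + 5) + R. At t = -5: R = 1·(-5) + 3 = -2. Coefficients: P = 0, Q = 1
Result: 1/(t + 5)² - 2/(t + 5)³


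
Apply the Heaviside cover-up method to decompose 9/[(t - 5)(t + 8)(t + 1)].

Cover (t - 5), t=5: A = 9/[(5 + 8)(5 + 1)] = 3/26. Cover (t + 8), t=-8: B = 9/[(-8 - 5)(-8 + 1)] = 9/91. Cover (t + 1), t=-1: C = 9/[(-1 - 5)(-1 + 8)] = -3/14.
Result: (3/26)/(t - 5) + (9/91)/(t + 8) - (3/14)/(t + 1)


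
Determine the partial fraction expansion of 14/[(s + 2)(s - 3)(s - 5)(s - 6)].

Using Heaviside cover-up: (-1/20)/(s + 2) + (7/15)/(s - 3) - 1/(s - 5) + (7/12)/(s - 6)


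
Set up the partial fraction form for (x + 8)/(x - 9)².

Repeated linear factor: α/(x - 9) + β/(x - 9)²


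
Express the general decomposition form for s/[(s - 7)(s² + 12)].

Linear + irreducible quadratic: α/(s - 7) + (βs + γ)/(s² + 12)


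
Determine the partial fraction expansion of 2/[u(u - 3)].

2/u(u - 3) = α/u + β/(u - 3). α = 2/(0 - 3) = -2/3, β = 2/(3 - 0) = 2/3
Result: (-2/3)/u + (2/3)/(u - 3)


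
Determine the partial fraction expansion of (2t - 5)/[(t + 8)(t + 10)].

At t=-8: P = (2·(-8) - 5)/(-8 + 10) = -21/2. At t=-10: Q = (2·(-10) - 5)/(-10 + 8) = 25/2
Result: (-21/2)/(t + 8) + (25/2)/(t + 10)


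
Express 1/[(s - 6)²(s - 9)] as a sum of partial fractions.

Cover-up at s=9: R = 1/(9 - 6)² = 1/9. Cover-up at s=6: Q = 1/(6 - 9) = -1/3. Comparing s² coeff: P = -R = -1/9
Result: (-1/9)/(s - 6) - (1/3)/(s - 6)² + (1/9)/(s - 9)


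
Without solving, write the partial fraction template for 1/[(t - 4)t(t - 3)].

Three distinct linear factors: P/(t - 4) + Q/t + R/(t - 3)


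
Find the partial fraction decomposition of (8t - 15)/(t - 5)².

(8t - 15) = A(t - 5) + B. At t = 5: B = 8·5 - 15 = 25. Coeff of t: A = 8
Result: 8/(t - 5) + 25/(t - 5)²


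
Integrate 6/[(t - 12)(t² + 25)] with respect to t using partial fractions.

Cover-up at t=12: A = 6/(12²+25) = 6/169. Coeff matching: B = -6/169, C = -72/169. Decomposition: (6/169)/(t - 12) - ((6/169)t + 72/169)/(t² + 25). Integrate: linear → ln, quadratic → (1/2)ln + arctan: (6/169) ln|(t - 12)| - (3/169) ln(t² + 25) - (72/845) arctan(t/5) + C


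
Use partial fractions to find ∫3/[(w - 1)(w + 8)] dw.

Decompose: 3/[(w - 1)(w + 8)] = (1/3)/(w - 1) - (1/3)/(w + 8). Integrate each term: (1/3) ln|(w - 1)| - (1/3) ln|(w + 8)| + C


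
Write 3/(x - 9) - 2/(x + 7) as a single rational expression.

Common denominator (x - 9)(x + 7). Numerator: 3(x + 7) - 2(x - 9) = (3x + 21) - (2x - 18) = x + 39
Result: (x + 39)/[(x - 9)(x + 7)]


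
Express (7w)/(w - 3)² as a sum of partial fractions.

(7w) = P(w - 3) + Q. At w = 3: Q = 7·3 + 0 = 21. Coeff of w: P = 7
Result: 7/(w - 3) + 21/(w - 3)²


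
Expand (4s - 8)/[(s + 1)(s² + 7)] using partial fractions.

At s=-1: α = (4·(-1) - 8)/((-1)² + 7) = -3/2. β = -α = 3/2, γ = 4 - (-1)·α = 5/2
Result: (-3/2)/(s + 1) + ((3/2)s + 5/2)/(s² + 7)


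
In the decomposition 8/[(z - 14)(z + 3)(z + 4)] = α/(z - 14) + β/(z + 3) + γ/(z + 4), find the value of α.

Cover-up at z = 14: α = 8/[(14 + 3)(14 + 4)] = 8/[(17)(18)] = 8/306 = 4/153


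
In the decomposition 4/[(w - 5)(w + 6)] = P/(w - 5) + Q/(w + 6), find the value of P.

Cover-up at w = 5: P = 4/(5 + 6) = 4/11


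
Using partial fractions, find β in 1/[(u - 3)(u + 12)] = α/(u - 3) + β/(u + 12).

Cover-up at u = -12: β = 1/(-12 - 3) = -1/15


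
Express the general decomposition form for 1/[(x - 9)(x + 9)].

Distinct linear factors: α/(x - 9) + β/(x + 9)


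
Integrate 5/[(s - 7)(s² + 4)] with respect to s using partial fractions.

Cover-up at s=7: P = 5/(7²+4) = 5/53. Coeff matching: Q = -5/53, R = -35/53. Decomposition: (5/53)/(s - 7) - ((5/53)s + 35/53)/(s² + 4). Integrate: linear → ln, quadratic → (1/2)ln + arctan: (5/53) ln|(s - 7)| - (5/106) ln(s² + 4) - (35/106) arctan(s/2) + C


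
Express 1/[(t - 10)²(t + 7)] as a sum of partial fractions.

Cover-up at t=-7: R = 1/(-7 - 10)² = 1/289. Cover-up at t=10: Q = 1/(10 + 7) = 1/17. Comparing t² coeff: P = -R = -1/289
Result: (-1/289)/(t - 10) + (1/17)/(t - 10)² + (1/289)/(t + 7)


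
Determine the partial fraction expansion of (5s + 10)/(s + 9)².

(5s + 10) = A(s + 9) + B. At s = -9: B = 5·(-9) + 10 = -35. Coeff of s: A = 5
Result: 5/(s + 9) - 35/(s + 9)²


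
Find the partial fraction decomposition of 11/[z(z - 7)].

11/z(z - 7) = A/z + B/(z - 7). A = 11/(0 - 7) = -11/7, B = 11/(7 - 0) = 11/7
Result: (-11/7)/z + (11/7)/(z - 7)


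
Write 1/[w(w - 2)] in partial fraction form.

1/w(w - 2) = A/w + B/(w - 2). A = 1/(0 - 2) = -1/2, B = 1/(2 - 0) = 1/2
Result: (-1/2)/w + (1/2)/(w - 2)


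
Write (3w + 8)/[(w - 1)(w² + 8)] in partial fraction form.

At w=1: A = (3·1 + 8)/(1² + 8) = 11/9. B = -A = -11/9, C = 3 - 1·A = 16/9
Result: (11/9)/(w - 1) - ((11/9)w - 16/9)/(w² + 8)


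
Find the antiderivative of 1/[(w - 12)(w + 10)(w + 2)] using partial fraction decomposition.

Cover-up: α = 1/308, β = 1/176, γ = -1/112. Decomposition: (1/308)/(w - 12) + (1/176)/(w + 10) - (1/112)/(w + 2). Integrate each term: (1/308) ln|(w - 12)| + (1/176) ln|(w + 10)| - (1/112) ln|(w + 2)| + C


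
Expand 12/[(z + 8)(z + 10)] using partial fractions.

12/(z + 8)(z + 10) = A/(z + 8) + B/(z + 10). A = 12/(-8 + 10) = 6, B = 12/(-10 + 8) = -6
Result: 6/(z + 8) - 6/(z + 10)


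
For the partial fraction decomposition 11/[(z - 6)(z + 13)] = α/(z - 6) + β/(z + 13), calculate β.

Cover-up at z = -13: β = 11/(-13 - 6) = -11/19


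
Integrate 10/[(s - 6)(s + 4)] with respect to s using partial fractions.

Decompose: 10/[(s - 6)(s + 4)] = 1/(s - 6) - 1/(s + 4). Integrate each term: ln|(s - 6)| - ln|(s + 4)| + C


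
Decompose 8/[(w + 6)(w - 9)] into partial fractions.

8/(w + 6)(w - 9) = P/(w + 6) + Q/(w - 9). P = 8/(-6 - 9) = -8/15, Q = 8/(9 + 6) = 8/15
Result: (-8/15)/(w + 6) + (8/15)/(w - 9)


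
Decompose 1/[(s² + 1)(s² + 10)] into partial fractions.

Coefficient matching gives α = γ = 0, β = 1/(10-1) = 1/9, δ = -β = -1/9
Result: (1/9)/(s² + 1) - (1/9)/(s² + 10)


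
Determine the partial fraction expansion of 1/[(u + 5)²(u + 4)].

Cover-up at u=-4: C = 1/(-4 + 5)² = 1. Cover-up at u=-5: B = 1/(-5 + 4) = -1. Comparing u² coeff: A = -C = -1
Result: -1/(u + 5) - 1/(u + 5)² + 1/(u + 4)


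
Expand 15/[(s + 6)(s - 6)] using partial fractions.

15/(s + 6)(s - 6) = A/(s + 6) + B/(s - 6). A = 15/(-6 - 6) = -5/4, B = 15/(6 + 6) = 5/4
Result: (-5/4)/(s + 6) + (5/4)/(s - 6)


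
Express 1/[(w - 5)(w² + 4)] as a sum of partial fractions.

Cover-up at w = 5: α = 1/(5² + 4) = 1/29. Then β = -α = -1/29, γ = -α·(0 + 5) = -5/29
Result: (1/29)/(w - 5) - ((1/29)w + 5/29)/(w² + 4)


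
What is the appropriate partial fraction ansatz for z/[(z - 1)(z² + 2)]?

Linear + irreducible quadratic: P/(z - 1) + (Qz + R)/(z² + 2)


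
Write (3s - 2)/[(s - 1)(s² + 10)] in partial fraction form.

At s=1: P = (3·1 - 2)/(1² + 10) = 1/11. Q = -P = -1/11, R = 3 - 1·P = 32/11
Result: (1/11)/(s - 1) - ((1/11)s - 32/11)/(s² + 10)


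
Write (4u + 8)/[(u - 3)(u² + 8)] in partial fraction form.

At u=3: A = (4·3 + 8)/(3² + 8) = 20/17. B = -A = -20/17, C = 4 - 3·A = 8/17
Result: (20/17)/(u - 3) - ((20/17)u - 8/17)/(u² + 8)


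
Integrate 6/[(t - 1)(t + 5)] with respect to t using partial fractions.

Decompose: 6/[(t - 1)(t + 5)] = 1/(t - 1) - 1/(t + 5). Integrate each term: ln|(t - 1)| - ln|(t + 5)| + C


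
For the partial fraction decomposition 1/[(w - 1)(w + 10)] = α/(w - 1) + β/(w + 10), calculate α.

Cover-up at w = 1: α = 1/(1 + 10) = 1/11


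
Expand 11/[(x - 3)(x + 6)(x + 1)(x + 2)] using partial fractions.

Using Heaviside cover-up: (11/180)/(x - 3) - (11/180)/(x + 6) - (11/20)/(x + 1) + (11/20)/(x + 2)


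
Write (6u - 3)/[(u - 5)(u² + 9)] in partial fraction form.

At u=5: P = (6·5 - 3)/(5² + 9) = 27/34. Q = -P = -27/34, R = 6 - 5·P = 69/34
Result: (27/34)/(u - 5) - ((27/34)u - 69/34)/(u² + 9)


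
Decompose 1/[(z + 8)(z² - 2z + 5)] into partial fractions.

Cover-up at z = -8: P = 1/((-8)² - 2·(-8) + 5) = 1/85. Then Q = -P = -1/85, R = -P·(-2 - 8) = 2/17
Result: (1/85)/(z + 8) - ((1/85)z - 2/17)/(z² - 2z + 5)


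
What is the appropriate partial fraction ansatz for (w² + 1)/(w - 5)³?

Repeated linear factor (power 3): P/(w - 5) + Q/(w - 5)² + R/(w - 5)³


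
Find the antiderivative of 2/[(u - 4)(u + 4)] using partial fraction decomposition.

Decompose: 2/[(u - 4)(u + 4)] = (1/4)/(u - 4) - (1/4)/(u + 4). Integrate each term: (1/4) ln|(u - 4)| - (1/4) ln|(u + 4)| + C


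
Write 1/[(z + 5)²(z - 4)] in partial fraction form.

Cover-up at z=4: γ = 1/(4 + 5)² = 1/81. Cover-up at z=-5: β = 1/(-5 - 4) = -1/9. Comparing z² coeff: α = -γ = -1/81
Result: (-1/81)/(z + 5) - (1/9)/(z + 5)² + (1/81)/(z - 4)


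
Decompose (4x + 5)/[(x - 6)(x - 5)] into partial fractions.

At x=6: P = (4·6 + 5)/(6 - 5) = 29. At x=5: Q = (4·5 + 5)/(5 - 6) = -25
Result: 29/(x - 6) - 25/(x - 5)


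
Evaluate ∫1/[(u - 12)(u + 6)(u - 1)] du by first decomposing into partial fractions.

Cover-up: A = 1/198, B = 1/126, C = -1/77. Decomposition: (1/198)/(u - 12) + (1/126)/(u + 6) - (1/77)/(u - 1). Integrate each term: (1/198) ln|(u - 12)| + (1/126) ln|(u + 6)| - (1/77) ln|(u - 1)| + C


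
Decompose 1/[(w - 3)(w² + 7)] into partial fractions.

Cover-up at w = 3: A = 1/(3² + 7) = 1/16. Then B = -A = -1/16, C = -A·(0 + 3) = -3/16
Result: (1/16)/(w - 3) - ((1/16)w + 3/16)/(w² + 7)


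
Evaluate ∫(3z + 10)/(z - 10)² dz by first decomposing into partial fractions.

Decompose: A = 3, B = 3·10 + 10 = 40, so (3z + 10)/(z - 10)² = 3/(z - 10) + 40/(z - 10)². Integrate: ∫ A/(z - 10) dz = 3 ln|(z - 10)|; ∫ B/(z - 10)² dz = -40/(z - 10). Sum: 3 ln|(z - 10)| - 40/(z - 10) + C


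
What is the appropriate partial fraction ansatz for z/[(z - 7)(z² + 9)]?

Linear + irreducible quadratic: α/(z - 7) + (βz + γ)/(z² + 9)


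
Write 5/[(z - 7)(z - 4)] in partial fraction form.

5/(z - 7)(z - 4) = α/(z - 7) + β/(z - 4). α = 5/(7 - 4) = 5/3, β = 5/(4 - 7) = -5/3
Result: (5/3)/(z - 7) - (5/3)/(z - 4)


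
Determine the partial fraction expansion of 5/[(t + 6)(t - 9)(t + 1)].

Using cover-up method: P = 1/15, Q = 1/30, R = -1/10
Result: (1/15)/(t + 6) + (1/30)/(t - 9) - (1/10)/(t + 1)


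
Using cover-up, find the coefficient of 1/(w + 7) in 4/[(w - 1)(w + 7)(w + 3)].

Cover (w + 7), set w=-7: 4/[(-7 - 1)(-7 + 3)] = 1/8


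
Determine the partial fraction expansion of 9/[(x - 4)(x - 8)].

9/(x - 4)(x - 8) = α/(x - 4) + β/(x - 8). α = 9/(4 - 8) = -9/4, β = 9/(8 - 4) = 9/4
Result: (-9/4)/(x - 4) + (9/4)/(x - 8)


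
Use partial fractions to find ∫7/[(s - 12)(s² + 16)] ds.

Cover-up at s=12: α = 7/(12²+16) = 7/160. Coeff matching: β = -7/160, γ = -21/40. Decomposition: (7/160)/(s - 12) - ((7/160)s + 21/40)/(s² + 16). Integrate: linear → ln, quadratic → (1/2)ln + arctan: (7/160) ln|(s - 12)| - (7/320) ln(s² + 16) - (21/160) arctan(s/4) + C


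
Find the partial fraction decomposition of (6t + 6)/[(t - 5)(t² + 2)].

At t=5: α = (6·5 + 6)/(5² + 2) = 4/3. β = -α = -4/3, γ = 6 - 5·α = -2/3
Result: (4/3)/(t - 5) - ((4/3)t + 2/3)/(t² + 2)


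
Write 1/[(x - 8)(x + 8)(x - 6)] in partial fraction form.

Using cover-up method: α = 1/32, β = 1/224, γ = -1/28
Result: (1/32)/(x - 8) + (1/224)/(x + 8) - (1/28)/(x - 6)


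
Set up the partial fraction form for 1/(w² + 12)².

Repeated quadratic factor: (Aw + B)/(w² + 12) + (Cw + D)/(w² + 12)²


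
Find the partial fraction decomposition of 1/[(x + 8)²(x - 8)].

Cover-up at x=8: C = 1/(8 + 8)² = 1/256. Cover-up at x=-8: B = 1/(-8 - 8) = -1/16. Comparing x² coeff: A = -C = -1/256
Result: (-1/256)/(x + 8) - (1/16)/(x + 8)² + (1/256)/(x - 8)


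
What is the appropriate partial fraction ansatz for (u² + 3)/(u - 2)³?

Repeated linear factor (power 3): α/(u - 2) + β/(u - 2)² + γ/(u - 2)³


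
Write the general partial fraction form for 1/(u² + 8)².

Repeated quadratic factor: (Au + B)/(u² + 8) + (Cu + D)/(u² + 8)²


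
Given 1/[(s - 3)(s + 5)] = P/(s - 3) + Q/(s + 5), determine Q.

Cover-up at s = -5: Q = 1/(-5 - 3) = -1/8


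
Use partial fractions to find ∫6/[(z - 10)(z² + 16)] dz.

Cover-up at z=10: α = 6/(10²+16) = 3/58. Coeff matching: β = -3/58, γ = -15/29. Decomposition: (3/58)/(z - 10) - ((3/58)z + 15/29)/(z² + 16). Integrate: linear → ln, quadratic → (1/2)ln + arctan: (3/58) ln|(z - 10)| - (3/116) ln(z² + 16) - (15/116) arctan(z/4) + C


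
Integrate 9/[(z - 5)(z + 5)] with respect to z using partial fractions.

Decompose: 9/[(z - 5)(z + 5)] = (9/10)/(z - 5) - (9/10)/(z + 5). Integrate each term: (9/10) ln|(z - 5)| - (9/10) ln|(z + 5)| + C


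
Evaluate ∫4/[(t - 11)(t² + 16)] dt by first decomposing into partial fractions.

Cover-up at t=11: A = 4/(11²+16) = 4/137. Coeff matching: B = -4/137, C = -44/137. Decomposition: (4/137)/(t - 11) - ((4/137)t + 44/137)/(t² + 16). Integrate: linear → ln, quadratic → (1/2)ln + arctan: (4/137) ln|(t - 11)| - (2/137) ln(t² + 16) - (11/137) arctan(t/4) + C


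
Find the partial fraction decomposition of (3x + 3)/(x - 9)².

(3x + 3) = P(x - 9) + Q. At x = 9: Q = 3·9 + 3 = 30. Coeff of x: P = 3
Result: 3/(x - 9) + 30/(x - 9)²


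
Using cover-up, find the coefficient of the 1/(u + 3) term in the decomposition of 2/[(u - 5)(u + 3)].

Cover (u + 3), set u=-3: 2/((u - 5) at u=-3) = 2/(-8) = -1/4


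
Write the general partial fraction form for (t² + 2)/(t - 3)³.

Repeated linear factor (power 3): P/(t - 3) + Q/(t - 3)² + R/(t - 3)³


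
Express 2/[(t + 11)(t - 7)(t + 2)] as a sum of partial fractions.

Using cover-up method: P = 1/81, Q = 1/81, R = -2/81
Result: (1/81)/(t + 11) + (1/81)/(t - 7) - (2/81)/(t + 2)


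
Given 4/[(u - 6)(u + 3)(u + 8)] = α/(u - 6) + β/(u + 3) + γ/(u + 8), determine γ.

Cover-up at u = -8: γ = 4/[(-8 - 6)(-8 + 3)] = 4/[(-14)(-5)] = 4/70 = 2/35


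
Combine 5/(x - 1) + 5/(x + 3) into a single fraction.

Common denominator (x - 1)(x + 3). Numerator: 5(x + 3) + 5(x - 1) = (5x + 15) + (5x - 5) = 10x + 10
Result: (10x + 10)/[(x - 1)(x + 3)]


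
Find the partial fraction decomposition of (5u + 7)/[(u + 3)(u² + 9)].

At u=-3: α = (5·(-3) + 7)/((-3)² + 9) = -4/9. β = -α = 4/9, γ = 5 - (-3)·α = 11/3
Result: (-4/9)/(u + 3) + ((4/9)u + 11/3)/(u² + 9)


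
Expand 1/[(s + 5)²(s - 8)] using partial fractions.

Cover-up at s=8: R = 1/(8 + 5)² = 1/169. Cover-up at s=-5: Q = 1/(-5 - 8) = -1/13. Comparing s² coeff: P = -R = -1/169
Result: (-1/169)/(s + 5) - (1/13)/(s + 5)² + (1/169)/(s - 8)


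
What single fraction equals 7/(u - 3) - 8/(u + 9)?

Common denominator (u - 3)(u + 9). Numerator: 7(u + 9) - 8(u - 3) = (7u + 63) - (8u - 24) = -u + 87
Result: (-u + 87)/[(u - 3)(u + 9)]


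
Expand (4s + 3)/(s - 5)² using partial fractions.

(4s + 3) = P(s - 5) + Q. At s = 5: Q = 4·5 + 3 = 23. Coeff of s: P = 4
Result: 4/(s - 5) + 23/(s - 5)²


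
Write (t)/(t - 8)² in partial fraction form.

(t) = P(t - 8) + Q. At t = 8: Q = 1·8 + 0 = 8. Coeff of t: P = 1
Result: 1/(t - 8) + 8/(t - 8)²


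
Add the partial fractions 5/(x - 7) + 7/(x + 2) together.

Common denominator (x - 7)(x + 2). Numerator: 5(x + 2) + 7(x - 7) = (5x + 10) + (7x - 49) = 12x - 39
Result: (12x - 39)/[(x - 7)(x + 2)]


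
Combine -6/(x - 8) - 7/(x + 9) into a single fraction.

Common denominator (x - 8)(x + 9). Numerator: -6(x + 9) - 7(x - 8) = (-6x - 54) - (7x - 56) = -13x + 2
Result: (-13x + 2)/[(x - 8)(x + 9)]


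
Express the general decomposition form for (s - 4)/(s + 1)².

Repeated linear factor: α/(s + 1) + β/(s + 1)²


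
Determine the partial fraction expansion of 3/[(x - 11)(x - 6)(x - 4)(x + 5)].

Using Heaviside cover-up: (3/560)/(x - 11) - (3/110)/(x - 6) + (1/42)/(x - 4) - (1/528)/(x + 5)


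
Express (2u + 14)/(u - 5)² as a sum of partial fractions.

(2u + 14) = A(u - 5) + B. At u = 5: B = 2·5 + 14 = 24. Coeff of u: A = 2
Result: 2/(u - 5) + 24/(u - 5)²


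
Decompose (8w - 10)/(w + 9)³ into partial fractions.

(8w - 10) = P(w + 9)² + Q(w + 9) + R. At w = -9: R = 8·(-9) - 10 = -82. Coefficients: P = 0, Q = 8
Result: 8/(w + 9)² - 82/(w + 9)³


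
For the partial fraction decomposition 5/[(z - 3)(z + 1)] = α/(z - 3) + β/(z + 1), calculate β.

Cover-up at z = -1: β = 5/(-1 - 3) = -5/4


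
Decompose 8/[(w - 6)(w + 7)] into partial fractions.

8/(w - 6)(w + 7) = α/(w - 6) + β/(w + 7). α = 8/(6 + 7) = 8/13, β = 8/(-7 - 6) = -8/13
Result: (8/13)/(w - 6) - (8/13)/(w + 7)


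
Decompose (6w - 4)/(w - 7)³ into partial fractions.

(6w - 4) = A(w - 7)² + B(w - 7) + C. At w = 7: C = 6·7 - 4 = 38. Coefficients: A = 0, B = 6
Result: 6/(w - 7)² + 38/(w - 7)³


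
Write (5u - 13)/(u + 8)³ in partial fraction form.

(5u - 13) = A(u + 8)² + B(u + 8) + C. At u = -8: C = 5·(-8) - 13 = -53. Coefficients: A = 0, B = 5
Result: 5/(u + 8)² - 53/(u + 8)³


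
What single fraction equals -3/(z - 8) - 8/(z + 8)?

Common denominator (z - 8)(z + 8). Numerator: -3(z + 8) - 8(z - 8) = (-3z - 24) - (8z - 64) = -11z + 40
Result: (-11z + 40)/[(z - 8)(z + 8)]


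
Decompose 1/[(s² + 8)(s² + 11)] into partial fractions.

Coefficient matching gives α = γ = 0, β = 1/(11-8) = 1/3, δ = -β = -1/3
Result: (1/3)/(s² + 8) - (1/3)/(s² + 11)


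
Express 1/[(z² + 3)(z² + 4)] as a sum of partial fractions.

Coefficient matching gives α = γ = 0, β = 1/(4-3) = 1, δ = -β = -1
Result: 1/(z² + 3) - 1/(z² + 4)


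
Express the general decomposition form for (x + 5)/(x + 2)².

Repeated linear factor: A/(x + 2) + B/(x + 2)²


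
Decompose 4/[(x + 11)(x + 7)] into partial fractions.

4/(x + 11)(x + 7) = α/(x + 11) + β/(x + 7). α = 4/(-11 + 7) = -1, β = 4/(-7 + 11) = 1
Result: -1/(x + 11) + 1/(x + 7)


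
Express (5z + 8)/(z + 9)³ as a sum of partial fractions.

(5z + 8) = α(z + 9)² + β(z + 9) + γ. At z = -9: γ = 5·(-9) + 8 = -37. Coefficients: α = 0, β = 5
Result: 5/(z + 9)² - 37/(z + 9)³


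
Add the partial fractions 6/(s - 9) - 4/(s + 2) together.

Common denominator (s - 9)(s + 2). Numerator: 6(s + 2) - 4(s - 9) = (6s + 12) - (4s - 36) = 2s + 48
Result: (2s + 48)/[(s - 9)(s + 2)]


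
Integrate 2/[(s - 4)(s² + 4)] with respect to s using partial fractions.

Cover-up at s=4: α = 2/(4²+4) = 1/10. Coeff matching: β = -1/10, γ = -2/5. Decomposition: (1/10)/(s - 4) - ((1/10)s + 2/5)/(s² + 4). Integrate: linear → ln, quadratic → (1/2)ln + arctan: (1/10) ln|(s - 4)| - (1/20) ln(s² + 4) - (1/5) arctan(s/2) + C


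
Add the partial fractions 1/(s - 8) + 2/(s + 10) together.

Common denominator (s - 8)(s + 10). Numerator: 1(s + 10) + 2(s - 8) = (s + 10) + (2s - 16) = 3s - 6
Result: (3s - 6)/[(s - 8)(s + 10)]


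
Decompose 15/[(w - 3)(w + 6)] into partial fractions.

15/(w - 3)(w + 6) = P/(w - 3) + Q/(w + 6). P = 15/(3 + 6) = 5/3, Q = 15/(-6 - 3) = -5/3
Result: (5/3)/(w - 3) - (5/3)/(w + 6)


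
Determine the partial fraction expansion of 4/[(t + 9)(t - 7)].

4/(t + 9)(t - 7) = P/(t + 9) + Q/(t - 7). P = 4/(-9 - 7) = -1/4, Q = 4/(7 + 9) = 1/4
Result: (-1/4)/(t + 9) + (1/4)/(t - 7)


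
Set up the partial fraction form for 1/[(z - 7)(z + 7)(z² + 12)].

Two linear + quadratic: P/(z - 7) + Q/(z + 7) + (Rz + S)/(z² + 12)


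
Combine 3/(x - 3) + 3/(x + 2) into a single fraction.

Common denominator (x - 3)(x + 2). Numerator: 3(x + 2) + 3(x - 3) = (3x + 6) + (3x - 9) = 6x - 3
Result: (6x - 3)/[(x - 3)(x + 2)]


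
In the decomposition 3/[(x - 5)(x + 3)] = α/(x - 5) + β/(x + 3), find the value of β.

Cover-up at x = -3: β = 3/(-3 - 5) = -3/8
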